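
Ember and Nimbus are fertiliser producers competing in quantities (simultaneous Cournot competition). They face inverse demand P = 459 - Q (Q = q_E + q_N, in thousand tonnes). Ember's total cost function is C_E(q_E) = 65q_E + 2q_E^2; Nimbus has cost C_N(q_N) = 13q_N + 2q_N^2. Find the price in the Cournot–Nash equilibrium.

339

Ember's profit: π_E = (459 - Q)q_E - (65q_E + 2q_E²). Setting ∂π_E/∂q_E = 0: 394 - 6q_E - (q_N) = 0.
Nimbus's profit: π_N = (459 - Q)q_N - (13q_N + 2q_N²). Setting ∂π_N/∂q_N = 0: 446 - 6q_N - (q_E) = 0.
So q_E = (394 - q_N)/6 and q_N = (446 - q_E)/6.
Solving the pair: q_E = 274/5, q_N = 326/5.
Total output Q = 120, so price P = 459 - 120 = 339.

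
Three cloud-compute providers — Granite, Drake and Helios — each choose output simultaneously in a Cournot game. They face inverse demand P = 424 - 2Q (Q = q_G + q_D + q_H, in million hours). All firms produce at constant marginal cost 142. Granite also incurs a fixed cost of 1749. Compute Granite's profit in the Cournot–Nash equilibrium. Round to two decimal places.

A representative firm's profit is π_i = q_i(424 - 2Q) - 142q_i.
Setting ∂π_i/∂q_i = 0 with rivals' quantities fixed: 282 - 4q_i - 2·Σ_{j≠i} q_j = 0.
By symmetry each firm produces the same amount; substituting Σ_{j≠i} q_j = 2q_i yields q_i = 282/8 = 141/4.
Price P = 424 - 2·(423/4) = 425/2.
Granite's profit: (425/2 - 142)·(141/4) - 1749 = 736.1250.

736.13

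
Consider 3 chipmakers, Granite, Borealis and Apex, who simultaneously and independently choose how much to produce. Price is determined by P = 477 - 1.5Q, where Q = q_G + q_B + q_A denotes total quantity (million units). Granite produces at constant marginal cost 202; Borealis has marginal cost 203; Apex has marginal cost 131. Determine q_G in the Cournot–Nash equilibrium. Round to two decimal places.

Granite's profit: π_G = (477 - 1.5Q)q_G - (202q_G). Setting ∂π_G/∂q_G = 0: 275 - 3q_G - (3/2)(q_B + q_A) = 0.
Borealis's first-order condition: 274 - 3q_B - (3/2)(q_G + q_A) = 0.
Apex's profit: π_A = (477 - 1.5Q)q_A - (131q_A). Setting ∂π_A/∂q_A = 0: 346 - 3q_A - (3/2)(q_G + q_B) = 0.
Adding the 3 conditions: 895 − 3Q − 3Q = 0, i.e. Q = 895/6.
Back-substituting: q_G = (275 − 895/4)/(3/2) = 205/6, q_B = (274 − 895/4)/(3/2) = 67/2, q_A = (346 − 895/4)/(3/2) = 163/2.

34.17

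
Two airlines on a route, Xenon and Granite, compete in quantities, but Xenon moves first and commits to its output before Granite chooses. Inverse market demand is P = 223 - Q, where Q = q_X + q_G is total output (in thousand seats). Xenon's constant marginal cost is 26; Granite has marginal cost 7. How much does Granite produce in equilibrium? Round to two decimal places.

63.50

The follower Granite best-responds to any q_X: π_G = (223 - Q)q_G - 7q_G.
Follower FOC: 216 - q_X - 2q_G = 0, so q_G(q_X) = (216 - q_X)/2.
Xenon substitutes q_G(q_X) into its own profit: π_X = q_X(223 - q_X - (216 - q_X)/2) - 26q_X = (115 - (1/2)q_X)q_X - 26q_X.
Maximising: ∂π_X/∂q_X = 89 - q_X = 0, giving q_X = 89.
Then q_G = (216 - 89)/2 = 127/2.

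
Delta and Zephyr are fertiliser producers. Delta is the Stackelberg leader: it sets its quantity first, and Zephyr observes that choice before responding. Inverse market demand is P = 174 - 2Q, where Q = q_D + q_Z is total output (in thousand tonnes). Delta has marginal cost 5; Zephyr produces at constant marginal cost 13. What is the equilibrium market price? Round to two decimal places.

49.25

Solve by backward induction. Given q_D, the follower Zephyr maximises π_Z = (174 - 2q_D - 2q_Z)q_Z - 13q_Z.
Follower FOC: 161 - 2q_D - 4q_Z = 0, so q_Z(q_D) = (161 - 2q_D)/4.
The leader anticipates this reaction. Substituting into P = 174 - 2Q gives P = 187/2 - q_D, so π_D = (187/2 - q_D)q_D - 5q_D.
Maximising: ∂π_D/∂q_D = 177/2 - 2q_D = 0, giving q_D = 177/4.
Then q_Z = (161 - 2·(177/4))/4 = 145/8.
Total output Q = 499/8, so price P = 174 - 2·(499/8) = 197/4.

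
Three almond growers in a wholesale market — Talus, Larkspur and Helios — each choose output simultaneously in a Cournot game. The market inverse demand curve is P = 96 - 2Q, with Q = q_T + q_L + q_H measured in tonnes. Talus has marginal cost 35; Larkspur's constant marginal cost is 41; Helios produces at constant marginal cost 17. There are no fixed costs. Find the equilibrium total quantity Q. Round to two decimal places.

24.38

Talus's profit: π_T = (96 - 2Q)q_T - (35q_T). Setting ∂π_T/∂q_T = 0: 61 - 4q_T - 2(q_L + q_H) = 0.
Larkspur's profit: π_L = (96 - 2Q)q_L - (41q_L). Setting ∂π_L/∂q_L = 0: 55 - 4q_L - 2(q_T + q_H) = 0.
Helios's profit: π_H = (96 - 2Q)q_H - (17q_H). Setting ∂π_H/∂q_H = 0: 79 - 4q_H - 2(q_T + q_L) = 0.
Adding the 3 first-order conditions: 195 − 8Q = 0, so Q = 195/8.
Back-substituting: q_T = (61 − 195/4)/2 = 49/8, q_L = (55 − 195/4)/2 = 25/8, q_H = (79 − 195/4)/2 = 121/8.
Total output Q = 49/8 + 25/8 + 121/8 = 195/8.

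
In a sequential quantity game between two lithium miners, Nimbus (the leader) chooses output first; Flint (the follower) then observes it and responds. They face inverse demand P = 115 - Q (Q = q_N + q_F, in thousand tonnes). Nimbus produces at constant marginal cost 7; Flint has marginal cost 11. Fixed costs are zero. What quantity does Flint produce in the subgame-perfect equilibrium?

The follower Flint best-responds to any q_N: π_F = (115 - Q)q_F - 11q_F.
Follower FOC: 104 - q_N - 2q_F = 0, so q_F(q_N) = (104 - q_N)/2.
Nimbus substitutes q_F(q_N) into its own profit: π_N = q_N(115 - q_N - (104 - q_N)/2) - 7q_N = (63 - (1/2)q_N)q_N - 7q_N.
Maximising: ∂π_N/∂q_N = 56 - q_N = 0, giving q_N = 56.
Then q_F = (104 - 56)/2 = 24.

24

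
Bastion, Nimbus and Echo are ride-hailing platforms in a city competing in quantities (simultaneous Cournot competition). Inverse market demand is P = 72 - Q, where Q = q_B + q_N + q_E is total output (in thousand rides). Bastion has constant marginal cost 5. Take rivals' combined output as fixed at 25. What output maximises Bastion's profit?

21

With rivals' combined output fixed at 25, Bastion's profit is π_B = (72 - 25 - q_B)q_B - (5q_B) = (47 - q_B)q_B - (5q_B).
∂π_B/∂q_B = 42 - 2q_B = 0, so q_B = 21.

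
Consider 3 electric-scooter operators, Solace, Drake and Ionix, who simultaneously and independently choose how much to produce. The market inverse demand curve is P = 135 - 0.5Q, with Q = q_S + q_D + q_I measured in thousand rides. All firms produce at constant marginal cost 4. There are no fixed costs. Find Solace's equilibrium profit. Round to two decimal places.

A representative firm's profit is π_i = q_i(135 - 0.5Q) - 4q_i.
Setting ∂π_i/∂q_i = 0 with rivals' quantities fixed: 131 - q_i - (1/2)·Σ_{j≠i} q_j = 0.
By symmetry each firm produces the same amount; substituting Σ_{j≠i} q_j = 2q_i yields q_i = 131/2.
Price P = 135 - (1/2)·(393/2) = 147/4.
Solace's profit: (147/4 - 4)·(131/2) = 2145.1250.

2145.13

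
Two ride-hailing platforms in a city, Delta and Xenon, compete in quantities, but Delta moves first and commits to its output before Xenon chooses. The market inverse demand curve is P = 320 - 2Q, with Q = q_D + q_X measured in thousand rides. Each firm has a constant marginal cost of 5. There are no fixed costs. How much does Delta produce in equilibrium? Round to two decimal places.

78.75

The follower Xenon best-responds to any q_D: π_X = (320 - 2Q)q_X - 5q_X.
∂π_X/∂q_X = 315 - 2q_D - 4q_X = 0 gives the reaction function q_X = (315 - 2q_D)/4.
The leader anticipates this reaction. Substituting into P = 320 - 2Q gives P = 325/2 - q_D, so π_D = (325/2 - q_D)q_D - 5q_D.
Leader FOC: 315/2 - 2q_D = 0, so q_D = 315/4.
Then q_X = (315 - 2·(315/4))/4 = 315/8.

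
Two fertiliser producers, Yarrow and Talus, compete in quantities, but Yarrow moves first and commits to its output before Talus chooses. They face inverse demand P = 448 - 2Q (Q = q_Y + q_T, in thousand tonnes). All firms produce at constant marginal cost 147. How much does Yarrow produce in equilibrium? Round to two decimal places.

Solve by backward induction. Given q_Y, the follower Talus maximises π_T = (448 - 2q_Y - 2q_T)q_T - 147q_T.
Follower FOC: 301 - 2q_Y - 4q_T = 0, so q_T(q_Y) = (301 - 2q_Y)/4.
Yarrow substitutes q_T(q_Y) into its own profit: π_Y = q_Y(448 - 2q_Y - (301 - 2q_Y)/2) - 147q_Y = (595/2 - q_Y)q_Y - 147q_Y.
The leader's first-order condition 301/2 - 2q_Y = 0 yields q_Y = 301/4.
Then q_T = (301 - 2·(301/4))/4 = 301/8.

75.25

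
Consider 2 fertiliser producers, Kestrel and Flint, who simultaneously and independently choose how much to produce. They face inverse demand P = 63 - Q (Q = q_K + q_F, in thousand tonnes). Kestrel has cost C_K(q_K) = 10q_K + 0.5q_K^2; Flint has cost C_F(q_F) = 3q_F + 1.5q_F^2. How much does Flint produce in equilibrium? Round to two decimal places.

9.07

Kestrel's profit: π_K = (63 - Q)q_K - (10q_K + (1/2)q_K²). Setting ∂π_K/∂q_K = 0: 53 - 3q_K - (q_F) = 0.
Flint's first-order condition: 60 - 5q_F - (q_K) = 0.
Rearranging gives the reaction functions q_K = (53 - q_F)/3 and q_F = (60 - q_K)/5.
Solving the pair: q_K = 205/14, q_F = 127/14.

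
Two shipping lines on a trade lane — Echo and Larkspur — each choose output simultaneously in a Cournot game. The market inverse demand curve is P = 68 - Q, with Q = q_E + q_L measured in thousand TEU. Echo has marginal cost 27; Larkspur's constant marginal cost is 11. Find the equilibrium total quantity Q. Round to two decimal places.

32.67

Echo's profit: π_E = (68 - Q)q_E - (27q_E). Setting ∂π_E/∂q_E = 0: 41 - 2q_E - (q_L) = 0.
Larkspur's profit: π_L = (68 - Q)q_L - (11q_L). Setting ∂π_L/∂q_L = 0: 57 - 2q_L - (q_E) = 0.
Rearranging gives the reaction functions q_E = (41 - q_L)/2 and q_L = (57 - q_E)/2.
Substituting one into the other gives q_E = 25/3 and q_L = 73/3.
Total output Q = 25/3 + 73/3 = 98/3.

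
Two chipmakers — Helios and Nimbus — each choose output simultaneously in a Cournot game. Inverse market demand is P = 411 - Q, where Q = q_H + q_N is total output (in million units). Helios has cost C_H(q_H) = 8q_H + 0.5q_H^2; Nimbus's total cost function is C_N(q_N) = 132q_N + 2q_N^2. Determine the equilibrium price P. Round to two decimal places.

259.65

Helios's profit: π_H = (411 - Q)q_H - (8q_H + (1/2)q_H²). Setting ∂π_H/∂q_H = 0: 403 - 3q_H - (q_N) = 0.
Nimbus's profit: π_N = (411 - Q)q_N - (132q_N + 2q_N²). Setting ∂π_N/∂q_N = 0: 279 - 6q_N - (q_H) = 0.
Best responses: q_H = (403 - q_N)/3, q_N = (279 - q_H)/6.
Solving the pair: q_H = 125.8235, q_N = 434/17.
Total output Q = 151.3529, so price P = 411 - 151.3529 = 259.6471.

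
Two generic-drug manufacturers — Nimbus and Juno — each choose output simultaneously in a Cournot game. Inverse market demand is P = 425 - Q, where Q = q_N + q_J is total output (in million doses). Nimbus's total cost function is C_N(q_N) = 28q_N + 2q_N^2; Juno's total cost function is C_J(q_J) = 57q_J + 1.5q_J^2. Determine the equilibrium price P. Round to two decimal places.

306.79

Nimbus's profit: π_N = (425 - Q)q_N - (28q_N + 2q_N²). Setting ∂π_N/∂q_N = 0: 397 - 6q_N - (q_J) = 0.
Juno's profit: π_J = (425 - Q)q_J - (57q_J + (3/2)q_J²). Setting ∂π_J/∂q_J = 0: 368 - 5q_J - (q_N) = 0.
Rearranging gives the reaction functions q_N = (397 - q_J)/6 and q_J = (368 - q_N)/5.
Solving the pair: q_N = 1617/29, q_J = 1811/29.
Total output Q = 118.2069, so price P = 425 - 118.2069 = 306.7931.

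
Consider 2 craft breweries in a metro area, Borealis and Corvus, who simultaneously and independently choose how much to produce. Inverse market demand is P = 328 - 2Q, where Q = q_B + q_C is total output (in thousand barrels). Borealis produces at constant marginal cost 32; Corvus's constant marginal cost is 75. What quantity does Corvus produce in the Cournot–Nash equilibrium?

Borealis's profit: π_B = (328 - 2Q)q_B - (32q_B). Setting ∂π_B/∂q_B = 0: 296 - 4q_B - 2(q_C) = 0.
Corvus's first-order condition: 253 - 4q_C - 2(q_B) = 0.
Best responses: q_B = (296 - 2q_C)/4, q_C = (253 - 2q_B)/4.
Solving the pair: q_B = 113/2, q_C = 35.

35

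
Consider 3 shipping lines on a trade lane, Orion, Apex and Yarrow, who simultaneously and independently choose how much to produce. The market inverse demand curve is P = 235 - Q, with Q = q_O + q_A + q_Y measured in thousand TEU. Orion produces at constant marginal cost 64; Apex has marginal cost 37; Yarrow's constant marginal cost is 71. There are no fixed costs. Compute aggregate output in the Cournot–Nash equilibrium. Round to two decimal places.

133.25

Orion's profit: π_O = (235 - Q)q_O - (64q_O). Setting ∂π_O/∂q_O = 0: 171 - 2q_O - (q_A + q_Y) = 0.
Apex's profit: π_A = (235 - Q)q_A - (37q_A). Setting ∂π_A/∂q_A = 0: 198 - 2q_A - (q_O + q_Y) = 0.
Yarrow's first-order condition: 164 - 2q_Y - (q_O + q_A) = 0.
Adding the 3 conditions: 533 − 2Q − 2Q = 0, i.e. Q = 533/4.
Back-substituting: q_O = (171 − 533/4) = 151/4, q_A = (198 − 533/4) = 259/4, q_Y = (164 − 533/4) = 123/4.
Total output Q = 151/4 + 259/4 + 123/4 = 533/4.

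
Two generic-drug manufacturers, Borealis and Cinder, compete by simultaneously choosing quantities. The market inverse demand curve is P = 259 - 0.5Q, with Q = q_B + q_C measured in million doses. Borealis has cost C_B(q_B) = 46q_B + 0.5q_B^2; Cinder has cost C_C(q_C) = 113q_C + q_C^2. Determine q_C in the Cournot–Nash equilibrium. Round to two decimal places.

32.26

Borealis's profit: π_B = (259 - 0.5Q)q_B - (46q_B + (1/2)q_B²). Setting ∂π_B/∂q_B = 0: 213 - 2q_B - (1/2)(q_C) = 0.
Cinder's profit: π_C = (259 - 0.5Q)q_C - (113q_C + q_C²). Setting ∂π_C/∂q_C = 0: 146 - 3q_C - (1/2)(q_B) = 0.
Best responses: q_B = (213 - (1/2)q_C)/2, q_C = (146 - (1/2)q_B)/3.
Substituting one into the other gives q_B = 98.4348 and q_C = 742/23.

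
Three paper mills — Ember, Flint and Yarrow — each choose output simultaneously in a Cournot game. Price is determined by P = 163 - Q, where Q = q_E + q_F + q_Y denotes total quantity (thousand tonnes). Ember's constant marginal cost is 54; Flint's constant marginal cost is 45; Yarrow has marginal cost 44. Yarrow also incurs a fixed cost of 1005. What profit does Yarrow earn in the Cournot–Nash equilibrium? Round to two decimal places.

Ember's profit: π_E = (163 - Q)q_E - (54q_E). Setting ∂π_E/∂q_E = 0: 109 - 2q_E - (q_F + q_Y) = 0.
Flint's first-order condition: 118 - 2q_F - (q_E + q_Y) = 0.
Yarrow's first-order condition: 119 - 2q_Y - (q_E + q_F) = 0.
Adding the 3 conditions: 346 − 2Q − 2Q = 0, i.e. Q = 173/2.
Back-substituting: q_E = (109 − 173/2) = 45/2, q_F = (118 − 173/2) = 63/2, q_Y = (119 − 173/2) = 65/2.
Price P = 163 - 173/2 = 153/2.
Yarrow's profit: (153/2 - 44)·(65/2) - 1005 = 205/4.

51.25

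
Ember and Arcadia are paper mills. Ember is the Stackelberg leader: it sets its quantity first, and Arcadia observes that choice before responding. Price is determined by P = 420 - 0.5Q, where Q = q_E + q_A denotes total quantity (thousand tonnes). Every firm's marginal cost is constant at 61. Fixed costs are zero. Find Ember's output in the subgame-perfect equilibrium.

The follower Arcadia best-responds to any q_E: π_A = (420 - 0.5Q)q_A - 61q_A.
Setting the follower's marginal profit to zero, 359 - (1/2)q_E - q_A = 0, i.e. q_A = (359 - (1/2)q_E).
Ember substitutes q_A(q_E) into its own profit: π_E = q_E(420 - (1/2)q_E - (359 - (1/2)q_E)/2) - 61q_E = (481/2 - (1/4)q_E)q_E - 61q_E.
The leader's first-order condition 359/2 - (1/2)q_E = 0 yields q_E = 359.
Then q_A = (359 - (1/2)·359) = 359/2.

359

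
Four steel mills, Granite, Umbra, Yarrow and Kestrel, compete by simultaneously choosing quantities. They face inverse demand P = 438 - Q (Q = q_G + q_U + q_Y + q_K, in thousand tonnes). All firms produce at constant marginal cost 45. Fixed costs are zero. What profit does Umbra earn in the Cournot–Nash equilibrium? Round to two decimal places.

6177.96

Each firm earns π_i = (438 - Q)q_i - 45q_i.
First-order condition (treating rivals' output as given): 393 - 2q_i - Σ_{j≠i} q_j = 0.
With identical firms every q_j equals q_i, so Σ_{j≠i} q_j = 3q_i and 393 = 5q_i, giving q_i = 393/5.
Price P = 438 - 1572/5 = 618/5.
Umbra's profit: (618/5 - 45)·(393/5) = 6177.9600.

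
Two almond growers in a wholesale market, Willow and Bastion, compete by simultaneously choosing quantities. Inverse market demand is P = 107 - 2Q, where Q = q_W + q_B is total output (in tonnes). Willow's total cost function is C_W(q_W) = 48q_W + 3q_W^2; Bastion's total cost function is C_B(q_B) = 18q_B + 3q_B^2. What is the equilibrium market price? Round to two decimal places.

Willow's profit: π_W = (107 - 2Q)q_W - (48q_W + 3q_W²). Setting ∂π_W/∂q_W = 0: 59 - 10q_W - 2(q_B) = 0.
Bastion's profit: π_B = (107 - 2Q)q_B - (18q_B + 3q_B²). Setting ∂π_B/∂q_B = 0: 89 - 10q_B - 2(q_W) = 0.
Best responses: q_W = (59 - 2q_B)/10, q_B = (89 - 2q_W)/10.
Solving the pair: q_W = 103/24, q_B = 193/24.
Total output Q = 37/3, so price P = 107 - 2·(37/3) = 247/3.

82.33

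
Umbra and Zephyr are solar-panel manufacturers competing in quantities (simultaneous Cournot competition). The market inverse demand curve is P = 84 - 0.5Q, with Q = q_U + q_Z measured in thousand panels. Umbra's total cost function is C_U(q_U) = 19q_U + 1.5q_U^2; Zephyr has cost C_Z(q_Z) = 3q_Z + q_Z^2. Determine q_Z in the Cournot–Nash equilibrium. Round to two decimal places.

24.81

Umbra's profit: π_U = (84 - 0.5Q)q_U - (19q_U + (3/2)q_U²). Setting ∂π_U/∂q_U = 0: 65 - 4q_U - (1/2)(q_Z) = 0.
Zephyr's profit: π_Z = (84 - 0.5Q)q_Z - (3q_Z + q_Z²). Setting ∂π_Z/∂q_Z = 0: 81 - 3q_Z - (1/2)(q_U) = 0.
Best responses: q_U = (65 - (1/2)q_Z)/4, q_Z = (81 - (1/2)q_U)/3.
Solving the pair: q_U = 618/47, q_Z = 1166/47.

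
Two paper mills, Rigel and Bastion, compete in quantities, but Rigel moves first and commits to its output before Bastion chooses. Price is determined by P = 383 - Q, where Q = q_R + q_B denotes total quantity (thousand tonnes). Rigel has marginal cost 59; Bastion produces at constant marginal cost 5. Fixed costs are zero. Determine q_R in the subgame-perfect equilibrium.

135

Solve by backward induction. Given q_R, the follower Bastion maximises π_B = (383 - q_R - q_B)q_B - 5q_B.
∂π_B/∂q_B = 378 - q_R - 2q_B = 0 gives the reaction function q_B = (378 - q_R)/2.
The leader anticipates this reaction. Substituting into P = 383 - Q gives P = 194 - (1/2)q_R, so π_R = (194 - (1/2)q_R)q_R - 59q_R.
The leader's first-order condition 135 - q_R = 0 yields q_R = 135.
Then q_B = (378 - 135)/2 = 243/2.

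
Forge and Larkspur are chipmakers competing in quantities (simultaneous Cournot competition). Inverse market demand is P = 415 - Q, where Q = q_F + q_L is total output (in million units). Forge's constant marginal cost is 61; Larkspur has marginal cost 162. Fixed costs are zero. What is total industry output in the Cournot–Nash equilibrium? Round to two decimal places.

Forge's profit: π_F = (415 - Q)q_F - (61q_F). Setting ∂π_F/∂q_F = 0: 354 - 2q_F - (q_L) = 0.
Larkspur's profit: π_L = (415 - Q)q_L - (162q_L). Setting ∂π_L/∂q_L = 0: 253 - 2q_L - (q_F) = 0.
Best responses: q_F = (354 - q_L)/2, q_L = (253 - q_F)/2.
Substituting one into the other gives q_F = 455/3 and q_L = 152/3.
Total output Q = 455/3 + 152/3 = 607/3.

202.33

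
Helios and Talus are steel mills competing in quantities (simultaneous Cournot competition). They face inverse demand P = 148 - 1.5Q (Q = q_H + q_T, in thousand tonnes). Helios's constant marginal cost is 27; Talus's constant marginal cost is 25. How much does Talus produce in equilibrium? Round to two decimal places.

Helios's profit: π_H = (148 - 1.5Q)q_H - (27q_H). Setting ∂π_H/∂q_H = 0: 121 - 3q_H - (3/2)(q_T) = 0.
Talus's first-order condition: 123 - 3q_T - (3/2)(q_H) = 0.
Rearranging gives the reaction functions q_H = (121 - (3/2)q_T)/3 and q_T = (123 - (3/2)q_H)/3.
Substituting one into the other gives q_H = 238/9 and q_T = 250/9.

27.78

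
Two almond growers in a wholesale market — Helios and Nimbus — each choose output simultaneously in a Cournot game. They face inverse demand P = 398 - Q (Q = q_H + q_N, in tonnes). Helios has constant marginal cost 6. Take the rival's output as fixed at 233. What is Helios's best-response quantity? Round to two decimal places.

79.50

With the rival's output fixed at 233, Helios's profit is π_H = (398 - 233 - q_H)q_H - (6q_H) = (165 - q_H)q_H - (6q_H).
∂π_H/∂q_H = 159 - 2q_H = 0, so q_H = 159/2.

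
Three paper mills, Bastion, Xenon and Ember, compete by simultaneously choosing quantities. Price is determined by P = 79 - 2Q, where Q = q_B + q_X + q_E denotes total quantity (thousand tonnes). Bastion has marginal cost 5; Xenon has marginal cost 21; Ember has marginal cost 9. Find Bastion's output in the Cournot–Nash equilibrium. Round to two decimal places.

Bastion's profit: π_B = (79 - 2Q)q_B - (5q_B). Setting ∂π_B/∂q_B = 0: 74 - 4q_B - 2(q_X + q_E) = 0.
Xenon's first-order condition: 58 - 4q_X - 2(q_B + q_E) = 0.
Ember's first-order condition: 70 - 4q_E - 2(q_B + q_X) = 0.
Adding the 3 first-order conditions: 202 − 8Q = 0, so Q = 101/4.
Back-substituting: q_B = (74 − 101/2)/2 = 47/4, q_X = (58 − 101/2)/2 = 15/4, q_E = (70 − 101/2)/2 = 39/4.

11.75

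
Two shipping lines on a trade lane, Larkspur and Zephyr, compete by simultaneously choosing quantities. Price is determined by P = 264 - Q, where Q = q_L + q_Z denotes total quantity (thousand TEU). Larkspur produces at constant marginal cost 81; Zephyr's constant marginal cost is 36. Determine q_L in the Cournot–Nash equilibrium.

Larkspur's profit: π_L = (264 - Q)q_L - (81q_L). Setting ∂π_L/∂q_L = 0: 183 - 2q_L - (q_Z) = 0.
Zephyr's first-order condition: 228 - 2q_Z - (q_L) = 0.
So q_L = (183 - q_Z)/2 and q_Z = (228 - q_L)/2.
Substituting one into the other gives q_L = 46 and q_Z = 91.

46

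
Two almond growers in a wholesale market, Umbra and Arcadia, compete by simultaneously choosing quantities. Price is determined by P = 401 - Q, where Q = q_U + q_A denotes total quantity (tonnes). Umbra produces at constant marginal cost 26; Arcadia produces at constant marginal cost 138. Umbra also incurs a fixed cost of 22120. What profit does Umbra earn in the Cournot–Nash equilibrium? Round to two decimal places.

Umbra's profit: π_U = (401 - Q)q_U - (26q_U). Setting ∂π_U/∂q_U = 0: 375 - 2q_U - (q_A) = 0.
Arcadia's profit: π_A = (401 - Q)q_A - (138q_A). Setting ∂π_A/∂q_A = 0: 263 - 2q_A - (q_U) = 0.
So q_U = (375 - q_A)/2 and q_A = (263 - q_U)/2.
Solving the pair: q_U = 487/3, q_A = 151/3.
Price P = 401 - 638/3 = 565/3.
Umbra's profit: (565/3 - 26)·(487/3) - 22120 = 4232.1111.

4232.11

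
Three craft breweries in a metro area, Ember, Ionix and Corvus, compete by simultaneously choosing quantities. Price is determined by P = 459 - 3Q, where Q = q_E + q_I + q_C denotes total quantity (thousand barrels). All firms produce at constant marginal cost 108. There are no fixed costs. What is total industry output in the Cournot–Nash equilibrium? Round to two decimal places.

Each firm earns π_i = (459 - 3Q)q_i - 108q_i.
Setting ∂π_i/∂q_i = 0 with rivals' quantities fixed: 351 - 6q_i - 3·Σ_{j≠i} q_j = 0.
By symmetry each firm produces the same amount; substituting Σ_{j≠i} q_j = 2q_i yields q_i = 351/12 = 117/4.
Total output Q = 117/4 + 117/4 + 117/4 = 351/4.

87.75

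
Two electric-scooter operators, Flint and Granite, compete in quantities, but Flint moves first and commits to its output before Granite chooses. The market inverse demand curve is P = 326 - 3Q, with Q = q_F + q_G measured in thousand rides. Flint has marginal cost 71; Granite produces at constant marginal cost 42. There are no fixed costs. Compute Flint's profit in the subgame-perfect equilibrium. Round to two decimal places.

The follower Granite best-responds to any q_F: π_G = (326 - 3Q)q_G - 42q_G.
Setting the follower's marginal profit to zero, 284 - 3q_F - 6q_G = 0, i.e. q_G = (284 - 3q_F)/6.
Flint substitutes q_G(q_F) into its own profit: π_F = q_F(326 - 3q_F - (284 - 3q_F)/2) - 71q_F = (184 - (3/2)q_F)q_F - 71q_F.
Leader FOC: 113 - 3q_F = 0, so q_F = 113/3.
Then q_G = (284 - 3·(113/3))/6 = 57/2.
Price P = 326 - 3·(397/6) = 255/2.
Flint's profit: (255/2 - 71)·(113/3) = 2128.1667.

2128.17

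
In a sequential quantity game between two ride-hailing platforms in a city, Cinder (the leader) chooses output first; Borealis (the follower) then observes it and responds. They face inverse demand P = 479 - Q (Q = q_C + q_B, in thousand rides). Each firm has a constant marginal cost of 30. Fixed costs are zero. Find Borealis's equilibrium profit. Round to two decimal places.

12600.06

Solve by backward induction. Given q_C, the follower Borealis maximises π_B = (479 - q_C - q_B)q_B - 30q_B.
Follower FOC: 449 - q_C - 2q_B = 0, so q_B(q_C) = (449 - q_C)/2.
The leader anticipates this reaction. Substituting into P = 479 - Q gives P = 509/2 - (1/2)q_C, so π_C = (509/2 - (1/2)q_C)q_C - 30q_C.
Maximising: ∂π_C/∂q_C = 449/2 - q_C = 0, giving q_C = 449/2.
Then q_B = (449 - 449/2)/2 = 449/4.
Price P = 479 - 1347/4 = 569/4.
Borealis's profit: (569/4 - 30)·(449/4) = 12600.0625.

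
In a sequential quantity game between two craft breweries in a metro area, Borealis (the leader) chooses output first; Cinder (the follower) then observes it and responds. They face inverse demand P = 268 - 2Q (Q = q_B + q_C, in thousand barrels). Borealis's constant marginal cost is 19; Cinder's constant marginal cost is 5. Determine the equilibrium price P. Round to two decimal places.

77.75

Solve by backward induction. Given q_B, the follower Cinder maximises π_C = (268 - 2q_B - 2q_C)q_C - 5q_C.
∂π_C/∂q_C = 263 - 2q_B - 4q_C = 0 gives the reaction function q_C = (263 - 2q_B)/4.
The leader anticipates this reaction. Substituting into P = 268 - 2Q gives P = 273/2 - q_B, so π_B = (273/2 - q_B)q_B - 19q_B.
Leader FOC: 235/2 - 2q_B = 0, so q_B = 235/4.
Then q_C = (263 - 2·(235/4))/4 = 291/8.
Total output Q = 761/8, so price P = 268 - 2·(761/8) = 311/4.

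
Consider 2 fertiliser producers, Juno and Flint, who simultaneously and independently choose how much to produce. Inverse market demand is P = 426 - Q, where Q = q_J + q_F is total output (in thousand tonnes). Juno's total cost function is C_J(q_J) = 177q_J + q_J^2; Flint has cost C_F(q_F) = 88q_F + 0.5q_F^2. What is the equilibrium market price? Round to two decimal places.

288.55

Juno's profit: π_J = (426 - Q)q_J - (177q_J + q_J²). Setting ∂π_J/∂q_J = 0: 249 - 4q_J - (q_F) = 0.
Flint's first-order condition: 338 - 3q_F - (q_J) = 0.
Best responses: q_J = (249 - q_F)/4, q_F = (338 - q_J)/3.
Substituting one into the other gives q_J = 409/11 and q_F = 1103/11.
Total output Q = 1512/11, so price P = 426 - 1512/11 = 288.5455.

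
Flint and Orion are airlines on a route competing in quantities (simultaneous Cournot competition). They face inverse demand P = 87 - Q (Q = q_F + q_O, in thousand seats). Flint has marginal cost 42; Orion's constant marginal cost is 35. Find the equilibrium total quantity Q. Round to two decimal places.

Flint's profit: π_F = (87 - Q)q_F - (42q_F). Setting ∂π_F/∂q_F = 0: 45 - 2q_F - (q_O) = 0.
Orion's first-order condition: 52 - 2q_O - (q_F) = 0.
Best responses: q_F = (45 - q_O)/2, q_O = (52 - q_F)/2.
Substituting one into the other gives q_F = 38/3 and q_O = 59/3.
Total output Q = 38/3 + 59/3 = 97/3.

32.33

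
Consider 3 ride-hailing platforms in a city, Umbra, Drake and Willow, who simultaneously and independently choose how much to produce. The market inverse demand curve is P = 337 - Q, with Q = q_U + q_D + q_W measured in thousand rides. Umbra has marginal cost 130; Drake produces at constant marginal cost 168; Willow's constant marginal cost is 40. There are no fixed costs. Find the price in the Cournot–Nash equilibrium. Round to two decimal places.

168.75

Umbra's profit: π_U = (337 - Q)q_U - (130q_U). Setting ∂π_U/∂q_U = 0: 207 - 2q_U - (q_D + q_W) = 0.
Drake's profit: π_D = (337 - Q)q_D - (168q_D). Setting ∂π_D/∂q_D = 0: 169 - 2q_D - (q_U + q_W) = 0.
Willow's first-order condition: 297 - 2q_W - (q_U + q_D) = 0.
Adding the 3 conditions: 673 − 2Q − 2Q = 0, i.e. Q = 673/4.
Back-substituting: q_U = (207 − 673/4) = 155/4, q_D = (169 − 673/4) = 3/4, q_W = (297 − 673/4) = 515/4.
Total output Q = 673/4, so price P = 337 - 673/4 = 675/4.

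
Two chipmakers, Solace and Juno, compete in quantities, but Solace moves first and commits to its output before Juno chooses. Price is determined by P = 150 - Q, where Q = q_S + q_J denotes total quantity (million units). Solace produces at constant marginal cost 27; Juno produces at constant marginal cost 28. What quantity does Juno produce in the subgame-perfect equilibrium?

The follower Juno best-responds to any q_S: π_J = (150 - Q)q_J - 28q_J.
Follower FOC: 122 - q_S - 2q_J = 0, so q_J(q_S) = (122 - q_S)/2.
Solace substitutes q_J(q_S) into its own profit: π_S = q_S(150 - q_S - (122 - q_S)/2) - 27q_S = (89 - (1/2)q_S)q_S - 27q_S.
Maximising: ∂π_S/∂q_S = 62 - q_S = 0, giving q_S = 62.
Then q_J = (122 - 62)/2 = 30.

30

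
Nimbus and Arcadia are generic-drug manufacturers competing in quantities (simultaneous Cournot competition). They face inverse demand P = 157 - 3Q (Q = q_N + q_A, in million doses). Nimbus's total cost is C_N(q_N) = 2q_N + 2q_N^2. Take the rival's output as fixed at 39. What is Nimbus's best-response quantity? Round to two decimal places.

With the rival's output fixed at 39, Nimbus's profit is π_N = (157 - 3·39 - 3q_N)q_N - (2q_N + 2q_N²) = (40 - 3q_N)q_N - (2q_N + 2q_N²).
∂π_N/∂q_N = 38 - 10q_N = 0, so q_N = 19/5.

3.80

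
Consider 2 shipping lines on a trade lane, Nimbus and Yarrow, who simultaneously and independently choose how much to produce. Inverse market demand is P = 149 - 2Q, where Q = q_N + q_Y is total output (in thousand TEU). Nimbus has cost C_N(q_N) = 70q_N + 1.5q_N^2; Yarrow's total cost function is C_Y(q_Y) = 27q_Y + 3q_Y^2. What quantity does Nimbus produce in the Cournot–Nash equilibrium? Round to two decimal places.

8.27

Nimbus's profit: π_N = (149 - 2Q)q_N - (70q_N + (3/2)q_N²). Setting ∂π_N/∂q_N = 0: 79 - 7q_N - 2(q_Y) = 0.
Yarrow's profit: π_Y = (149 - 2Q)q_Y - (27q_Y + 3q_Y²). Setting ∂π_Y/∂q_Y = 0: 122 - 10q_Y - 2(q_N) = 0.
Rearranging gives the reaction functions q_N = (79 - 2q_Y)/7 and q_Y = (122 - 2q_N)/10.
Solving the pair: q_N = 91/11, q_Y = 116/11.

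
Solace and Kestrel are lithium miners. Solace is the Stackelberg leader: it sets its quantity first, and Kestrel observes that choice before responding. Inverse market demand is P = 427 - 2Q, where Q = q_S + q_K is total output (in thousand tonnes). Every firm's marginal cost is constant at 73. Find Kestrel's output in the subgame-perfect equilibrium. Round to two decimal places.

Solve by backward induction. Given q_S, the follower Kestrel maximises π_K = (427 - 2q_S - 2q_K)q_K - 73q_K.
Setting the follower's marginal profit to zero, 354 - 2q_S - 4q_K = 0, i.e. q_K = (354 - 2q_S)/4.
Solace substitutes q_K(q_S) into its own profit: π_S = q_S(427 - 2q_S - (354 - 2q_S)/2) - 73q_S = (250 - q_S)q_S - 73q_S.
Maximising: ∂π_S/∂q_S = 177 - 2q_S = 0, giving q_S = 177/2.
Then q_K = (354 - 2·(177/2))/4 = 177/4.

44.25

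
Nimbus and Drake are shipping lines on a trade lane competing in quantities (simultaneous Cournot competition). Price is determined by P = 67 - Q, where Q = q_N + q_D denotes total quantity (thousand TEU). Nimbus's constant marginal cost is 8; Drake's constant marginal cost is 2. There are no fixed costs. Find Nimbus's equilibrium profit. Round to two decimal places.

Nimbus's profit: π_N = (67 - Q)q_N - (8q_N). Setting ∂π_N/∂q_N = 0: 59 - 2q_N - (q_D) = 0.
Drake's profit: π_D = (67 - Q)q_D - (2q_D). Setting ∂π_D/∂q_D = 0: 65 - 2q_D - (q_N) = 0.
Best responses: q_N = (59 - q_D)/2, q_D = (65 - q_N)/2.
Substituting one into the other gives q_N = 53/3 and q_D = 71/3.
Price P = 67 - 124/3 = 77/3.
Nimbus's profit: (77/3 - 8)·(53/3) = 312.1111.

312.11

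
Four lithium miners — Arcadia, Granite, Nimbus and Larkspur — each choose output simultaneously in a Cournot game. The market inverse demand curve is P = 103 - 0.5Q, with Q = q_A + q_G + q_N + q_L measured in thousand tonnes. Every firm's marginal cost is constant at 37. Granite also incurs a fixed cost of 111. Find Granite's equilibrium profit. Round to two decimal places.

237.48

Each firm earns π_i = (103 - 0.5Q)q_i - 37q_i.
Setting ∂π_i/∂q_i = 0 with rivals' quantities fixed: 66 - q_i - (1/2)·Σ_{j≠i} q_j = 0.
With identical firms every q_j equals q_i, so Σ_{j≠i} q_j = 3q_i and 66 = (5/2)q_i, giving q_i = 132/5.
Price P = 103 - (1/2)·(528/5) = 251/5.
Granite's profit: (251/5 - 37)·(132/5) - 111 = 237.4800.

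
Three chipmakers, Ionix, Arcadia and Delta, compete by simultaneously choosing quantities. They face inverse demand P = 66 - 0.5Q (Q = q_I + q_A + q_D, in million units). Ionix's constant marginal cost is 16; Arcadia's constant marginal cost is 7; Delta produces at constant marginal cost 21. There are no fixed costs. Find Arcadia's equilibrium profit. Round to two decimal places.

840.50

Ionix's profit: π_I = (66 - 0.5Q)q_I - (16q_I). Setting ∂π_I/∂q_I = 0: 50 - q_I - (1/2)(q_A + q_D) = 0.
Arcadia's profit: π_A = (66 - 0.5Q)q_A - (7q_A). Setting ∂π_A/∂q_A = 0: 59 - q_A - (1/2)(q_I + q_D) = 0.
Delta's profit: π_D = (66 - 0.5Q)q_D - (21q_D). Setting ∂π_D/∂q_D = 0: 45 - q_D - (1/2)(q_I + q_A) = 0.
Adding the 3 first-order conditions: 154 − 2Q = 0, so Q = 77.
Back-substituting: q_I = (50 − 77/2)/(1/2) = 23, q_A = (59 − 77/2)/(1/2) = 41, q_D = (45 − 77/2)/(1/2) = 13.
Price P = 66 - (1/2)·77 = 55/2.
Arcadia's profit: (55/2 - 7)·41 = 1681/2.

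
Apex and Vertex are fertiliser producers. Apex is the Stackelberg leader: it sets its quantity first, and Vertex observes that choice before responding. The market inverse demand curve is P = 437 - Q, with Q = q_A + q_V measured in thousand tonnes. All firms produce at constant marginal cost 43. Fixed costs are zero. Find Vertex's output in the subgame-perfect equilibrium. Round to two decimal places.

98.50

The follower Vertex best-responds to any q_A: π_V = (437 - Q)q_V - 43q_V.
Follower FOC: 394 - q_A - 2q_V = 0, so q_V(q_A) = (394 - q_A)/2.
The leader anticipates this reaction. Substituting into P = 437 - Q gives P = 240 - (1/2)q_A, so π_A = (240 - (1/2)q_A)q_A - 43q_A.
The leader's first-order condition 197 - q_A = 0 yields q_A = 197.
Then q_V = (394 - 197)/2 = 197/2.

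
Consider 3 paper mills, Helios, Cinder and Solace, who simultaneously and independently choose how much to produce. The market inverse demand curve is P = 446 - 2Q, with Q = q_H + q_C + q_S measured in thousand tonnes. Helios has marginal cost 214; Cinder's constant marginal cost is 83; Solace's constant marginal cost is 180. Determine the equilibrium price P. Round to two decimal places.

Helios's profit: π_H = (446 - 2Q)q_H - (214q_H). Setting ∂π_H/∂q_H = 0: 232 - 4q_H - 2(q_C + q_S) = 0.
Cinder's first-order condition: 363 - 4q_C - 2(q_H + q_S) = 0.
Solace's first-order condition: 266 - 4q_S - 2(q_H + q_C) = 0.
Adding the 3 first-order conditions: 861 − 8Q = 0, so Q = 861/8.
Back-substituting: q_H = (232 − 861/4)/2 = 67/8, q_C = (363 − 861/4)/2 = 591/8, q_S = (266 − 861/4)/2 = 203/8.
Total output Q = 861/8, so price P = 446 - 2·(861/8) = 923/4.

230.75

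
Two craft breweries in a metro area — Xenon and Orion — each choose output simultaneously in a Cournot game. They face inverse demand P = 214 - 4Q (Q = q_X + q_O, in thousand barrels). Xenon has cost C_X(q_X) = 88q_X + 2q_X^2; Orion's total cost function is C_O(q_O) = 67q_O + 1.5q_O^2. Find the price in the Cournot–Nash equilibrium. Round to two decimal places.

143.03

Xenon's profit: π_X = (214 - 4Q)q_X - (88q_X + 2q_X²). Setting ∂π_X/∂q_X = 0: 126 - 12q_X - 4(q_O) = 0.
Orion's first-order condition: 147 - 11q_O - 4(q_X) = 0.
So q_X = (126 - 4q_O)/12 and q_O = (147 - 4q_X)/11.
Solving the pair: q_X = 399/58, q_O = 315/29.
Total output Q = 1029/58, so price P = 214 - 4·(1029/58) = 143.0345.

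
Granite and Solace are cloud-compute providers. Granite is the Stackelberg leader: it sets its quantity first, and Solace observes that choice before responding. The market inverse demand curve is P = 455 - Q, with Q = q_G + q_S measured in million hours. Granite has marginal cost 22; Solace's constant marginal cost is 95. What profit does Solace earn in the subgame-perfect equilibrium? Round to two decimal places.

Solve by backward induction. Given q_G, the follower Solace maximises π_S = (455 - q_G - q_S)q_S - 95q_S.
∂π_S/∂q_S = 360 - q_G - 2q_S = 0 gives the reaction function q_S = (360 - q_G)/2.
Granite substitutes q_S(q_G) into its own profit: π_G = q_G(455 - q_G - (360 - q_G)/2) - 22q_G = (275 - (1/2)q_G)q_G - 22q_G.
The leader's first-order condition 253 - q_G = 0 yields q_G = 253.
Then q_S = (360 - 253)/2 = 107/2.
Price P = 455 - 613/2 = 297/2.
Solace's profit: (297/2 - 95)·(107/2) = 2862.2500.

2862.25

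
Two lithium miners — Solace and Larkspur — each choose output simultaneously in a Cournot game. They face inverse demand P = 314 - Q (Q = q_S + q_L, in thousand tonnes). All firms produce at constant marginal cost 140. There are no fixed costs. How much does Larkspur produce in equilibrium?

A representative firm's profit is π_i = q_i(314 - Q) - 140q_i.
First-order condition (treating rivals' output as given): 174 - 2q_i - q_j = 0.
By symmetry each firm produces the same amount; substituting q_j = q_i yields q_i = 174/3 = 58.

58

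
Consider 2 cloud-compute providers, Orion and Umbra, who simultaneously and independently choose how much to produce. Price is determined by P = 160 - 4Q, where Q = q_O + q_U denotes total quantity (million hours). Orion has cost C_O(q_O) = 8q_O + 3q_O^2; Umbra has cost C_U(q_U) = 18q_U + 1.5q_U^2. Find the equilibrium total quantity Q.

Orion's profit: π_O = (160 - 4Q)q_O - (8q_O + 3q_O²). Setting ∂π_O/∂q_O = 0: 152 - 14q_O - 4(q_U) = 0.
Umbra's first-order condition: 142 - 11q_U - 4(q_O) = 0.
Rearranging gives the reaction functions q_O = (152 - 4q_U)/14 and q_U = (142 - 4q_O)/11.
Substituting one into the other gives q_O = 8 and q_U = 10.
Total output Q = 8 + 10 = 18.

18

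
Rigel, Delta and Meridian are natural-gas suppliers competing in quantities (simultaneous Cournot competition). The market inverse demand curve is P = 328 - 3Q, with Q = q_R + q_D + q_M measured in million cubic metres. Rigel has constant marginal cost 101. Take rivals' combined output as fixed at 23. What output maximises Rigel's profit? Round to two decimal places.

With rivals' combined output fixed at 23, Rigel's profit is π_R = (328 - 3·23 - 3q_R)q_R - (101q_R) = (259 - 3q_R)q_R - (101q_R).
∂π_R/∂q_R = 158 - 6q_R = 0, so q_R = 79/3.

26.33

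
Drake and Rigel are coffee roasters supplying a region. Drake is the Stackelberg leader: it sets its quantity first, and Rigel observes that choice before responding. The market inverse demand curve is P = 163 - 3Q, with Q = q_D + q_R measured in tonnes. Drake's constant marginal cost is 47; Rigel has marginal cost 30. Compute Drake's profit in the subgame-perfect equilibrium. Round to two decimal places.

Solve by backward induction. Given q_D, the follower Rigel maximises π_R = (163 - 3q_D - 3q_R)q_R - 30q_R.
Follower FOC: 133 - 3q_D - 6q_R = 0, so q_R(q_D) = (133 - 3q_D)/6.
The leader anticipates this reaction. Substituting into P = 163 - 3Q gives P = 193/2 - (3/2)q_D, so π_D = (193/2 - (3/2)q_D)q_D - 47q_D.
The leader's first-order condition 99/2 - 3q_D = 0 yields q_D = 33/2.
Then q_R = (133 - 3·(33/2))/6 = 167/12.
Price P = 163 - 3·(365/12) = 287/4.
Drake's profit: (287/4 - 47)·(33/2) = 408.3750.

408.38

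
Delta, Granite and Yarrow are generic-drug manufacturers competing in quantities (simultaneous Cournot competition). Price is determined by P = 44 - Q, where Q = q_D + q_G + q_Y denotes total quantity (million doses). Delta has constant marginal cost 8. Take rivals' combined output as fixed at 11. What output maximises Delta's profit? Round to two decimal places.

With rivals' combined output fixed at 11, Delta's profit is π_D = (44 - 11 - q_D)q_D - (8q_D) = (33 - q_D)q_D - (8q_D).
∂π_D/∂q_D = 25 - 2q_D = 0, so q_D = 25/2.

12.50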